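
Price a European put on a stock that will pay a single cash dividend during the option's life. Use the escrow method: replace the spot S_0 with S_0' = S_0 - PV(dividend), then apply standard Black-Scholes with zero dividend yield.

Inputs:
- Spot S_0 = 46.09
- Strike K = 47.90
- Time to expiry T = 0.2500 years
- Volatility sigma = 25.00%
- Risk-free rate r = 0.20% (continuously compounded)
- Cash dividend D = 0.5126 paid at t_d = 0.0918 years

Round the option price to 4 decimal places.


Answer: Price = 3.6557

Derivation:
PV(D) = D * exp(-r * t_d) = 0.5126 * 0.99981642 = 0.51250590
S_0' = S_0 - PV(D) = 46.0900 - 0.51250590 = 45.57749410
d1 = (ln(S_0'/K) + (r + sigma^2/2)*T) / (sigma*sqrt(T)) = -0.33111168
d2 = d1 - sigma*sqrt(T) = -0.45611168
exp(-rT) = 0.99950012
N(-d1) = 0.62971994; N(-d2) = 0.67584516
P = K * exp(-rT) * N(-d2) - S_0' * N(-d1) = 47.9000 * 0.99950012 * 0.67584516 - 45.57749410 * 0.62971994 = 3.6557


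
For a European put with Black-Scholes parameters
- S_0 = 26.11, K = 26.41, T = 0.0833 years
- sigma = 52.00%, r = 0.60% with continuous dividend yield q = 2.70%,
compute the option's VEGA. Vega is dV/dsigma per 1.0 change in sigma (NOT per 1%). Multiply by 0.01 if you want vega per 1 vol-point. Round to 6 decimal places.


d1 = -0.0127363426; d2 = -0.1628173873
phi(d1) = 0.3989099246; exp(-qT) = 0.9977534273; exp(-rT) = 0.9995003249
Vega = S * exp(-qT) * phi(d1) * sqrt(T) = 26.1100 * 0.9977534273 * 0.3989099246 * 0.2886173938 = 2.999352

Answer: Vega = 2.999352


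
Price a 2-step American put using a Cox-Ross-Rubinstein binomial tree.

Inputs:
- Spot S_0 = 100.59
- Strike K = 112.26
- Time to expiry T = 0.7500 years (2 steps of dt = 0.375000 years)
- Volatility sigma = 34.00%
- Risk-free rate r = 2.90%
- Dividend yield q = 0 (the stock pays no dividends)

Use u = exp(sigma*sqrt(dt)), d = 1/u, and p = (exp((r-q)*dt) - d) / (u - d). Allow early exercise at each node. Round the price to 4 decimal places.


Answer: Price = V(0,0) = 18.7505

Derivation:
dt = T/N = 0.375000
u = exp(sigma*sqrt(dt)) = 1.231468; d = 1/u = 0.812039
p = (exp((r-q)*dt) - d) / (u - d) = 0.474205
Discount per step: exp(-r*dt) = 0.989184
Stock lattice S(k, i) with i counting down-moves:
  k=0: S(0,0) = 100.5900
  k=1: S(1,0) = 123.8733; S(1,1) = 81.6830
  k=2: S(2,0) = 152.5460; S(2,1) = 100.5900; S(2,2) = 66.3298
Terminal payoffs V(N, i) = max(K - S_T, 0):
  V(2,0) = 0.000000; V(2,1) = 11.670000; V(2,2) = 45.930178
Backward induction: V(k, i) = exp(-r*dt) * [p * V(k+1, i) + (1-p) * V(k+1, i+1)]; then take max(V_cont, immediate exercise) for American.
  V(1,0) = exp(-r*dt) * [p*0.000000 + (1-p)*11.670000] = 6.069657; exercise = 0.000000; V(1,0) = max -> 6.069657
  V(1,1) = exp(-r*dt) * [p*11.670000 + (1-p)*45.930178] = 29.362761; exercise = 30.576974; V(1,1) = max -> 30.576974
  V(0,0) = exp(-r*dt) * [p*6.069657 + (1-p)*30.576974] = 18.750453; exercise = 11.670000; V(0,0) = max -> 18.750453


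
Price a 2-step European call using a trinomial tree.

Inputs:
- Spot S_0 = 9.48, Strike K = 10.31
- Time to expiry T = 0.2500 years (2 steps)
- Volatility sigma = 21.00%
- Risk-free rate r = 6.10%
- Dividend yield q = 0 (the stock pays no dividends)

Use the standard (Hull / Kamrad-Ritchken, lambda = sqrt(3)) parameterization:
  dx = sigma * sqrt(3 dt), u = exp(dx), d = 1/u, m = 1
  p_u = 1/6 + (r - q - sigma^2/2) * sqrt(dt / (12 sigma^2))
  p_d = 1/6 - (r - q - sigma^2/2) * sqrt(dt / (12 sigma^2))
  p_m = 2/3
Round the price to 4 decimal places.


Answer: Price = V(0,0) = 0.1810

Derivation:
dt = T/N = 0.125000; dx = sigma*sqrt(3*dt) = 0.128598
u = exp(dx) = 1.137233; d = 1/u = 0.879327
p_u = 0.185597, p_m = 0.666667, p_d = 0.147737
Discount per step: exp(-r*dt) = 0.992404
Stock lattice S(k, j) with j the centered position index:
  k=0: S(0,+0) = 9.4800
  k=1: S(1,-1) = 8.3360; S(1,+0) = 9.4800; S(1,+1) = 10.7810
  k=2: S(2,-2) = 7.3301; S(2,-1) = 8.3360; S(2,+0) = 9.4800; S(2,+1) = 10.7810; S(2,+2) = 12.2605
Terminal payoffs V(N, j) = max(S_T - K, 0):
  V(2,-2) = 0.000000; V(2,-1) = 0.000000; V(2,+0) = 0.000000; V(2,+1) = 0.470970; V(2,+2) = 1.950476
Backward induction: V(k, j) = exp(-r*dt) * [p_u * V(k+1, j+1) + p_m * V(k+1, j) + p_d * V(k+1, j-1)]
  V(1,-1) = exp(-r*dt) * [p_u*0.000000 + p_m*0.000000 + p_d*0.000000] = 0.000000
  V(1,+0) = exp(-r*dt) * [p_u*0.470970 + p_m*0.000000 + p_d*0.000000] = 0.086747
  V(1,+1) = exp(-r*dt) * [p_u*1.950476 + p_m*0.470970 + p_d*0.000000] = 0.670847
  V(0,+0) = exp(-r*dt) * [p_u*0.670847 + p_m*0.086747 + p_d*0.000000] = 0.180953


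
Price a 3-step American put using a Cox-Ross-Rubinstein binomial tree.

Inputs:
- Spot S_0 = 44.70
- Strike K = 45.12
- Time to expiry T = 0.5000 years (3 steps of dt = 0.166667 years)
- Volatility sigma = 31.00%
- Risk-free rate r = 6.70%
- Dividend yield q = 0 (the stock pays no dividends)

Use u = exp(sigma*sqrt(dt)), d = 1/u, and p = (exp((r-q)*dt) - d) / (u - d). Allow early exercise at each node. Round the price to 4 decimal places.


dt = T/N = 0.166667
u = exp(sigma*sqrt(dt)) = 1.134914; d = 1/u = 0.881124
p = (exp((r-q)*dt) - d) / (u - d) = 0.512649
Discount per step: exp(-r*dt) = 0.988895
Stock lattice S(k, i) with i counting down-moves:
  k=0: S(0,0) = 44.7000
  k=1: S(1,0) = 50.7307; S(1,1) = 39.3862
  k=2: S(2,0) = 57.5749; S(2,1) = 44.7000; S(2,2) = 34.7042
  k=3: S(3,0) = 65.3426; S(3,1) = 50.7307; S(3,2) = 39.3862; S(3,3) = 30.5787
Terminal payoffs V(N, i) = max(K - S_T, 0):
  V(3,0) = 0.000000; V(3,1) = 0.000000; V(3,2) = 5.733759; V(3,3) = 14.541334
Backward induction: V(k, i) = exp(-r*dt) * [p * V(k+1, i) + (1-p) * V(k+1, i+1)]; then take max(V_cont, immediate exercise) for American.
  V(2,0) = exp(-r*dt) * [p*0.000000 + (1-p)*0.000000] = 0.000000; exercise = 0.000000; V(2,0) = max -> 0.000000
  V(2,1) = exp(-r*dt) * [p*0.000000 + (1-p)*5.733759] = 2.763323; exercise = 0.420000; V(2,1) = max -> 2.763323
  V(2,2) = exp(-r*dt) * [p*5.733759 + (1-p)*14.541334] = 9.914803; exercise = 10.415840; V(2,2) = max -> 10.415840
  V(1,0) = exp(-r*dt) * [p*0.000000 + (1-p)*2.763323] = 1.331753; exercise = 0.000000; V(1,0) = max -> 1.331753
  V(1,1) = exp(-r*dt) * [p*2.763323 + (1-p)*10.415840] = 6.420684; exercise = 5.733759; V(1,1) = max -> 6.420684
  V(0,0) = exp(-r*dt) * [p*1.331753 + (1-p)*6.420684] = 3.769520; exercise = 0.420000; V(0,0) = max -> 3.769520

Answer: Price = V(0,0) = 3.7695


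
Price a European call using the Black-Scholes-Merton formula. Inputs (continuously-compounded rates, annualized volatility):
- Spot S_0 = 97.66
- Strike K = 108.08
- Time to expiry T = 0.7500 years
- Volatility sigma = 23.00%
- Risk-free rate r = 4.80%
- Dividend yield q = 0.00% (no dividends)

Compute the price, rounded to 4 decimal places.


Answer: Price = 5.1362

Derivation:
d1 = (ln(S/K) + (r - q + 0.5*sigma^2) * T) / (sigma * sqrt(T)) = -0.22864143
d2 = d1 - sigma * sqrt(T) = -0.42782727
exp(-rT) = 0.96464029; exp(-qT) = 1.00000000
C = S_0 * exp(-qT) * N(d1) - K * exp(-rT) * N(d2)
N(d1) = 0.40957381; N(d2) = 0.33438844
C = 97.6600 * 1.00000000 * 0.40957381 - 108.0800 * 0.96464029 * 0.33438844 = 5.1362


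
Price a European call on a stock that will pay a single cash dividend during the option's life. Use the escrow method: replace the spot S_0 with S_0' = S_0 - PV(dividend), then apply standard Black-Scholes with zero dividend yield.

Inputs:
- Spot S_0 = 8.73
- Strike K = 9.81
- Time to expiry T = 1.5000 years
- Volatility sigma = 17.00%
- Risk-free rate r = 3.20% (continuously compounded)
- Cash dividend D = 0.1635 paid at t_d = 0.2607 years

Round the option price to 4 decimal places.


Answer: Price = 0.4158

Derivation:
PV(D) = D * exp(-r * t_d) = 0.1635 * 0.99169230 = 0.16214169
S_0' = S_0 - PV(D) = 8.7300 - 0.16214169 = 8.56785831
d1 = (ln(S_0'/K) + (r + sigma^2/2)*T) / (sigma*sqrt(T)) = -0.31559744
d2 = d1 - sigma*sqrt(T) = -0.52380406
exp(-rT) = 0.95313379
N(d1) = 0.37615404; N(d2) = 0.30020741
C = S_0' * N(d1) - K * exp(-rT) * N(d2) = 8.56785831 * 0.37615404 - 9.8100 * 0.95313379 * 0.30020741 = 0.4158


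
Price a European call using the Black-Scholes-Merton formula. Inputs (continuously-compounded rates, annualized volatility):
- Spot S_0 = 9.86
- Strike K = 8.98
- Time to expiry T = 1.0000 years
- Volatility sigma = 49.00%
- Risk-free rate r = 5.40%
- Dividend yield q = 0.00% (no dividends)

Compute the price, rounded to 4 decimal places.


Answer: Price = 2.5317

Derivation:
d1 = (ln(S/K) + (r - q + 0.5*sigma^2) * T) / (sigma * sqrt(T)) = 0.54599242
d2 = d1 - sigma * sqrt(T) = 0.05599242
exp(-rT) = 0.94743211; exp(-qT) = 1.00000000
C = S_0 * exp(-qT) * N(d1) - K * exp(-rT) * N(d2)
N(d1) = 0.70746443; N(d2) = 0.52232608
C = 9.8600 * 1.00000000 * 0.70746443 - 8.9800 * 0.94743211 * 0.52232608 = 2.5317


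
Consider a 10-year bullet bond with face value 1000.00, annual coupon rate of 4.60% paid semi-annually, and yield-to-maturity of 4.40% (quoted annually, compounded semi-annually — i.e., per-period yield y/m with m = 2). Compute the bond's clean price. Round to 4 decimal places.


Answer: Price = 1016.0402

Derivation:
Coupon per period c = face * coupon_rate / m = 23.000000
Periods per year m = 2; per-period yield y/m = 0.022000
Number of cashflows N = 20
Cashflows (t years, CF_t, discount factor 1/(1+y/m)^(m*t), PV):
  t = 0.5000: CF_t = 23.000000, DF = 0.978474, PV = 22.504892
  t = 1.0000: CF_t = 23.000000, DF = 0.957411, PV = 22.020443
  t = 1.5000: CF_t = 23.000000, DF = 0.936801, PV = 21.546421
  t = 2.0000: CF_t = 23.000000, DF = 0.916635, PV = 21.082604
  t = 2.5000: CF_t = 23.000000, DF = 0.896903, PV = 20.628771
  t = 3.0000: CF_t = 23.000000, DF = 0.877596, PV = 20.184708
  t = 3.5000: CF_t = 23.000000, DF = 0.858704, PV = 19.750203
  t = 4.0000: CF_t = 23.000000, DF = 0.840220, PV = 19.325052
  t = 4.5000: CF_t = 23.000000, DF = 0.822133, PV = 18.909053
  t = 5.0000: CF_t = 23.000000, DF = 0.804435, PV = 18.502009
  t = 5.5000: CF_t = 23.000000, DF = 0.787119, PV = 18.103727
  t = 6.0000: CF_t = 23.000000, DF = 0.770175, PV = 17.714018
  t = 6.5000: CF_t = 23.000000, DF = 0.753596, PV = 17.332699
  t = 7.0000: CF_t = 23.000000, DF = 0.737373, PV = 16.959588
  t = 7.5000: CF_t = 23.000000, DF = 0.721500, PV = 16.594509
  t = 8.0000: CF_t = 23.000000, DF = 0.705969, PV = 16.237288
  t = 8.5000: CF_t = 23.000000, DF = 0.690772, PV = 15.887758
  t = 9.0000: CF_t = 23.000000, DF = 0.675902, PV = 15.545751
  t = 9.5000: CF_t = 23.000000, DF = 0.661352, PV = 15.211107
  t = 10.0000: CF_t = 1023.000000, DF = 0.647116, PV = 661.999586
Price P = sum_t PV_t = 1016.040185


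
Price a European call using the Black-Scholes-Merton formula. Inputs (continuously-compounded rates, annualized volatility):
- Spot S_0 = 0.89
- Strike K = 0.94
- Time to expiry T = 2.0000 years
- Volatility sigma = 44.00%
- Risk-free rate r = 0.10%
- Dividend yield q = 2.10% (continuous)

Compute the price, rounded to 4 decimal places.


Answer: Price = 0.1789

Derivation:
d1 = (ln(S/K) + (r - q + 0.5*sigma^2) * T) / (sigma * sqrt(T)) = 0.15900515
d2 = d1 - sigma * sqrt(T) = -0.46324881
exp(-rT) = 0.99800200; exp(-qT) = 0.95886978
C = S_0 * exp(-qT) * N(d1) - K * exp(-rT) * N(d2)
N(d1) = 0.56316759; N(d2) = 0.32159302
C = 0.8900 * 0.95886978 * 0.56316759 - 0.9400 * 0.99800200 * 0.32159302 = 0.1789


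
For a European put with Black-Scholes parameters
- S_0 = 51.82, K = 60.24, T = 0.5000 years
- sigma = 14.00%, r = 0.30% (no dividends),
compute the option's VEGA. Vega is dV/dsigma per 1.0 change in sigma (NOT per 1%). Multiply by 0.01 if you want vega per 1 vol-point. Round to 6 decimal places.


d1 = -1.4562400333; d2 = -1.5552349826
phi(d1) = 0.1381719921; exp(-qT) = 1.0000000000; exp(-rT) = 0.9985011244
Vega = S * exp(-qT) * phi(d1) * sqrt(T) = 51.8200 * 1.0000000000 * 0.1381719921 * 0.7071067812 = 5.062936

Answer: Vega = 5.062936


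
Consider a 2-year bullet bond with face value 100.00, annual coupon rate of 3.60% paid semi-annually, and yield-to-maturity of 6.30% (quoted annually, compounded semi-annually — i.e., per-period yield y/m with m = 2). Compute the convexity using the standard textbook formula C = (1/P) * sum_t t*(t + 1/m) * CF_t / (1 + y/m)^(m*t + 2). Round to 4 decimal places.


Coupon per period c = face * coupon_rate / m = 1.800000
Periods per year m = 2; per-period yield y/m = 0.031500
Number of cashflows N = 4
Cashflows (t years, CF_t, discount factor 1/(1+y/m)^(m*t), PV):
  t = 0.5000: CF_t = 1.800000, DF = 0.969462, PV = 1.745032
  t = 1.0000: CF_t = 1.800000, DF = 0.939856, PV = 1.691742
  t = 1.5000: CF_t = 1.800000, DF = 0.911155, PV = 1.640079
  t = 2.0000: CF_t = 101.800000, DF = 0.883330, PV = 89.923013
Price P = sum_t PV_t = 94.999865
Convexity numerator sum_t t*(t + 1/m) * CF_t / (1+y/m)^(m*t + 2):
  t = 0.5000: term = 0.820040
  t = 1.0000: term = 2.384991
  t = 1.5000: term = 4.624317
  t = 2.0000: term = 422.573626
Convexity = (1/P) * sum = 430.402975 / 94.999865 = 4.530564

Answer: Convexity = 4.5306


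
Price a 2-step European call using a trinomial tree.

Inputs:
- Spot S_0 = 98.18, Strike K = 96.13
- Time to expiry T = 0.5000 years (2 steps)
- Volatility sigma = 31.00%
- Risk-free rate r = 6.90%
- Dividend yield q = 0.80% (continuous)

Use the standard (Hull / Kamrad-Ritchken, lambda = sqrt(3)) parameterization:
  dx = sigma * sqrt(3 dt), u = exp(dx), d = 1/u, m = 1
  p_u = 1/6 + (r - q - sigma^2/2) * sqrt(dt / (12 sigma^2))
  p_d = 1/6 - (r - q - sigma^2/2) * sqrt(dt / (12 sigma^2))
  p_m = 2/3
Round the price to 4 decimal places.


dt = T/N = 0.250000; dx = sigma*sqrt(3*dt) = 0.268468
u = exp(dx) = 1.307959; d = 1/u = 0.764550
p_u = 0.172696, p_m = 0.666667, p_d = 0.160637
Discount per step: exp(-r*dt) = 0.982898
Stock lattice S(k, j) with j the centered position index:
  k=0: S(0,+0) = 98.1800
  k=1: S(1,-1) = 75.0635; S(1,+0) = 98.1800; S(1,+1) = 128.4154
  k=2: S(2,-2) = 57.3898; S(2,-1) = 75.0635; S(2,+0) = 98.1800; S(2,+1) = 128.4154; S(2,+2) = 167.9621
Terminal payoffs V(N, j) = max(S_T - K, 0):
  V(2,-2) = 0.000000; V(2,-1) = 0.000000; V(2,+0) = 2.050000; V(2,+1) = 32.285411; V(2,+2) = 71.832087
Backward induction: V(k, j) = exp(-r*dt) * [p_u * V(k+1, j+1) + p_m * V(k+1, j) + p_d * V(k+1, j-1)]
  V(1,-1) = exp(-r*dt) * [p_u*2.050000 + p_m*0.000000 + p_d*0.000000] = 0.347973
  V(1,+0) = exp(-r*dt) * [p_u*32.285411 + p_m*2.050000 + p_d*0.000000] = 6.823509
  V(1,+1) = exp(-r*dt) * [p_u*71.832087 + p_m*32.285411 + p_d*2.050000] = 33.672162
  V(0,+0) = exp(-r*dt) * [p_u*33.672162 + p_m*6.823509 + p_d*0.347973] = 10.241757

Answer: Price = V(0,0) = 10.2418


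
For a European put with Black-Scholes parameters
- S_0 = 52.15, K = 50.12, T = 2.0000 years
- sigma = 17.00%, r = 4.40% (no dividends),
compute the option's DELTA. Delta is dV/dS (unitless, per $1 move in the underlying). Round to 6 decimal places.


Answer: Delta = -0.257398

Derivation:
d1 = 0.6513869807; d2 = 0.4109706751
phi(d1) = 0.3226810088; exp(-qT) = 1.0000000000; exp(-rT) = 0.9157608767
N(-d1) = 0.2573983564
Delta = -exp(-qT) * N(-d1) = -1.0000000000 * 0.2573983564 = -0.257398


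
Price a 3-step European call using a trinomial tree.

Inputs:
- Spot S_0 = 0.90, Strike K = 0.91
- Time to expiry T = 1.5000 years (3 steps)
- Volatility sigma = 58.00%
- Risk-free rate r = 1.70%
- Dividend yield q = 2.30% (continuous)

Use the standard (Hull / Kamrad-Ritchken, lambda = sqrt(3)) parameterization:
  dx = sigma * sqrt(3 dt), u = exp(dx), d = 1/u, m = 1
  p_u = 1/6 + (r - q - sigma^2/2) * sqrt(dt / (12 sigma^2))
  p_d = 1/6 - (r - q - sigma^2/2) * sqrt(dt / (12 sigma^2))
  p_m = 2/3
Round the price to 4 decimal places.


Answer: Price = V(0,0) = 0.2015

Derivation:
dt = T/N = 0.500000; dx = sigma*sqrt(3*dt) = 0.710352
u = exp(dx) = 2.034707; d = 1/u = 0.491471
p_u = 0.105359, p_m = 0.666667, p_d = 0.227974
Discount per step: exp(-r*dt) = 0.991536
Stock lattice S(k, j) with j the centered position index:
  k=0: S(0,+0) = 0.9000
  k=1: S(1,-1) = 0.4423; S(1,+0) = 0.9000; S(1,+1) = 1.8312
  k=2: S(2,-2) = 0.2174; S(2,-1) = 0.4423; S(2,+0) = 0.9000; S(2,+1) = 1.8312; S(2,+2) = 3.7260
  k=3: S(3,-3) = 0.1068; S(3,-2) = 0.2174; S(3,-1) = 0.4423; S(3,+0) = 0.9000; S(3,+1) = 1.8312; S(3,+2) = 3.7260; S(3,+3) = 7.5814
Terminal payoffs V(N, j) = max(S_T - K, 0):
  V(3,-3) = 0.000000; V(3,-2) = 0.000000; V(3,-1) = 0.000000; V(3,+0) = 0.000000; V(3,+1) = 0.921237; V(3,+2) = 2.816031; V(3,+3) = 6.671382
Backward induction: V(k, j) = exp(-r*dt) * [p_u * V(k+1, j+1) + p_m * V(k+1, j) + p_d * V(k+1, j-1)]
  V(2,-2) = exp(-r*dt) * [p_u*0.000000 + p_m*0.000000 + p_d*0.000000] = 0.000000
  V(2,-1) = exp(-r*dt) * [p_u*0.000000 + p_m*0.000000 + p_d*0.000000] = 0.000000
  V(2,+0) = exp(-r*dt) * [p_u*0.921237 + p_m*0.000000 + p_d*0.000000] = 0.096239
  V(2,+1) = exp(-r*dt) * [p_u*2.816031 + p_m*0.921237 + p_d*0.000000] = 0.903143
  V(2,+2) = exp(-r*dt) * [p_u*6.671382 + p_m*2.816031 + p_d*0.921237] = 2.766646
  V(1,-1) = exp(-r*dt) * [p_u*0.096239 + p_m*0.000000 + p_d*0.000000] = 0.010054
  V(1,+0) = exp(-r*dt) * [p_u*0.903143 + p_m*0.096239 + p_d*0.000000] = 0.157965
  V(1,+1) = exp(-r*dt) * [p_u*2.766646 + p_m*0.903143 + p_d*0.096239] = 0.907777
  V(0,+0) = exp(-r*dt) * [p_u*0.907777 + p_m*0.157965 + p_d*0.010054] = 0.201524


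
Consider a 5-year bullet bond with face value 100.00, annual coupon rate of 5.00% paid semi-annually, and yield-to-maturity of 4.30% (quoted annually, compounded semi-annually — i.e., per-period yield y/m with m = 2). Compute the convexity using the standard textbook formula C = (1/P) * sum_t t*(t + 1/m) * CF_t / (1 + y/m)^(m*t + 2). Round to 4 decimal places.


Coupon per period c = face * coupon_rate / m = 2.500000
Periods per year m = 2; per-period yield y/m = 0.021500
Number of cashflows N = 10
Cashflows (t years, CF_t, discount factor 1/(1+y/m)^(m*t), PV):
  t = 0.5000: CF_t = 2.500000, DF = 0.978953, PV = 2.447381
  t = 1.0000: CF_t = 2.500000, DF = 0.958348, PV = 2.395870
  t = 1.5000: CF_t = 2.500000, DF = 0.938177, PV = 2.345443
  t = 2.0000: CF_t = 2.500000, DF = 0.918431, PV = 2.296077
  t = 2.5000: CF_t = 2.500000, DF = 0.899100, PV = 2.247751
  t = 3.0000: CF_t = 2.500000, DF = 0.880177, PV = 2.200441
  t = 3.5000: CF_t = 2.500000, DF = 0.861651, PV = 2.154128
  t = 4.0000: CF_t = 2.500000, DF = 0.843515, PV = 2.108789
  t = 4.5000: CF_t = 2.500000, DF = 0.825762, PV = 2.064404
  t = 5.0000: CF_t = 102.500000, DF = 0.808381, PV = 82.859089
Price P = sum_t PV_t = 103.119373
Convexity numerator sum_t t*(t + 1/m) * CF_t / (1+y/m)^(m*t + 2):
  t = 0.5000: term = 1.172722
  t = 1.0000: term = 3.444116
  t = 1.5000: term = 6.743252
  t = 2.0000: term = 11.002206
  t = 2.5000: term = 16.155957
  t = 3.0000: term = 22.142280
  t = 3.5000: term = 28.901655
  t = 4.0000: term = 36.377161
  t = 4.5000: term = 44.514392
  t = 5.0000: term = 2183.715756
Convexity = (1/P) * sum = 2354.169496 / 103.119373 = 22.829556

Answer: Convexity = 22.8296


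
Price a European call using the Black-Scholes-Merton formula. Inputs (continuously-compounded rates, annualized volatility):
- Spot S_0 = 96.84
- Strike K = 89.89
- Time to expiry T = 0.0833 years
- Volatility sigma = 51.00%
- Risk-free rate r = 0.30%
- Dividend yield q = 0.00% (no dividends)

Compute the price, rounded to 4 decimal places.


d1 = (ln(S/K) + (r - q + 0.5*sigma^2) * T) / (sigma * sqrt(T)) = 0.58124645
d2 = d1 - sigma * sqrt(T) = 0.43405158
exp(-rT) = 0.99975013; exp(-qT) = 1.00000000
C = S_0 * exp(-qT) * N(d1) - K * exp(-rT) * N(d2)
N(d1) = 0.71946282; N(d2) = 0.66787451
C = 96.8400 * 1.00000000 * 0.71946282 - 89.8900 * 0.99975013 * 0.66787451 = 9.6525

Answer: Price = 9.6525


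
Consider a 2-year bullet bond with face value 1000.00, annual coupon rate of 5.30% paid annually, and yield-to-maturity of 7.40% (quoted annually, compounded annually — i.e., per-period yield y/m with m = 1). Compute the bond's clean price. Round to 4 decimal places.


Coupon per period c = face * coupon_rate / m = 53.000000
Periods per year m = 1; per-period yield y/m = 0.074000
Number of cashflows N = 2
Cashflows (t years, CF_t, discount factor 1/(1+y/m)^(m*t), PV):
  t = 1.0000: CF_t = 53.000000, DF = 0.931099, PV = 49.348231
  t = 2.0000: CF_t = 1053.000000, DF = 0.866945, PV = 912.892856
Price P = sum_t PV_t = 962.241087

Answer: Price = 962.2411


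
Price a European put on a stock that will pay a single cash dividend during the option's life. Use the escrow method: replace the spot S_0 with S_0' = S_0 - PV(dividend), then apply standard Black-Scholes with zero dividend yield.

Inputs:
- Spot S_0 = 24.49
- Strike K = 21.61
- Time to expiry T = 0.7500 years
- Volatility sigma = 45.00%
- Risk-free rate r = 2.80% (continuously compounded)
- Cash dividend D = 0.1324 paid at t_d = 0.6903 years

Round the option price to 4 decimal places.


Answer: Price = 2.1405

Derivation:
PV(D) = D * exp(-r * t_d) = 0.1324 * 0.98085720 = 0.12986549
S_0' = S_0 - PV(D) = 24.4900 - 0.12986549 = 24.36013451
d1 = (ln(S_0'/K) + (r + sigma^2/2)*T) / (sigma*sqrt(T)) = 0.55612763
d2 = d1 - sigma*sqrt(T) = 0.16641620
exp(-rT) = 0.97921896
N(-d1) = 0.28906180; N(-d2) = 0.43391471
P = K * exp(-rT) * N(-d2) - S_0' * N(-d1) = 21.6100 * 0.97921896 * 0.43391471 - 24.36013451 * 0.28906180 = 2.1405


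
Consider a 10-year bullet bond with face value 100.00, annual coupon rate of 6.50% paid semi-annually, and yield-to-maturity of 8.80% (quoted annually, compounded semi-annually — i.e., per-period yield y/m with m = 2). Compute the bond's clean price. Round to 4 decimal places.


Coupon per period c = face * coupon_rate / m = 3.250000
Periods per year m = 2; per-period yield y/m = 0.044000
Number of cashflows N = 20
Cashflows (t years, CF_t, discount factor 1/(1+y/m)^(m*t), PV):
  t = 0.5000: CF_t = 3.250000, DF = 0.957854, PV = 3.113027
  t = 1.0000: CF_t = 3.250000, DF = 0.917485, PV = 2.981826
  t = 1.5000: CF_t = 3.250000, DF = 0.878817, PV = 2.856156
  t = 2.0000: CF_t = 3.250000, DF = 0.841779, PV = 2.735781
  t = 2.5000: CF_t = 3.250000, DF = 0.806302, PV = 2.620480
  t = 3.0000: CF_t = 3.250000, DF = 0.772320, PV = 2.510038
  t = 3.5000: CF_t = 3.250000, DF = 0.739770, PV = 2.404251
  t = 4.0000: CF_t = 3.250000, DF = 0.708592, PV = 2.302923
  t = 4.5000: CF_t = 3.250000, DF = 0.678728, PV = 2.205865
  t = 5.0000: CF_t = 3.250000, DF = 0.650122, PV = 2.112897
  t = 5.5000: CF_t = 3.250000, DF = 0.622722, PV = 2.023848
  t = 6.0000: CF_t = 3.250000, DF = 0.596477, PV = 1.938552
  t = 6.5000: CF_t = 3.250000, DF = 0.571339, PV = 1.856850
  t = 7.0000: CF_t = 3.250000, DF = 0.547259, PV = 1.778592
  t = 7.5000: CF_t = 3.250000, DF = 0.524195, PV = 1.703632
  t = 8.0000: CF_t = 3.250000, DF = 0.502102, PV = 1.631832
  t = 8.5000: CF_t = 3.250000, DF = 0.480941, PV = 1.563057
  t = 9.0000: CF_t = 3.250000, DF = 0.460671, PV = 1.497181
  t = 9.5000: CF_t = 3.250000, DF = 0.441256, PV = 1.434082
  t = 10.0000: CF_t = 103.250000, DF = 0.422659, PV = 43.639532
Price P = sum_t PV_t = 84.910403

Answer: Price = 84.9104


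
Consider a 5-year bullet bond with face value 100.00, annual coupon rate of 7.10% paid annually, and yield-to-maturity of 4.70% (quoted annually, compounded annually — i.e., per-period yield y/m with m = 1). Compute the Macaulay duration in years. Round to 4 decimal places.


Coupon per period c = face * coupon_rate / m = 7.100000
Periods per year m = 1; per-period yield y/m = 0.047000
Number of cashflows N = 5
Cashflows (t years, CF_t, discount factor 1/(1+y/m)^(m*t), PV):
  t = 1.0000: CF_t = 7.100000, DF = 0.955110, PV = 6.781280
  t = 2.0000: CF_t = 7.100000, DF = 0.912235, PV = 6.476867
  t = 3.0000: CF_t = 7.100000, DF = 0.871284, PV = 6.186119
  t = 4.0000: CF_t = 7.100000, DF = 0.832172, PV = 5.908424
  t = 5.0000: CF_t = 107.100000, DF = 0.794816, PV = 85.124792
Price P = sum_t PV_t = 110.477482
Macaulay numerator sum_t t * PV_t:
  t * PV_t at t = 1.0000: 6.781280
  t * PV_t at t = 2.0000: 12.953734
  t * PV_t at t = 3.0000: 18.558358
  t * PV_t at t = 4.0000: 23.633694
  t * PV_t at t = 5.0000: 425.623959
Macaulay duration D = (sum_t t * PV_t) / P = 487.551025 / 110.477482 = 4.413126

Answer: Macaulay duration = 4.4131 years


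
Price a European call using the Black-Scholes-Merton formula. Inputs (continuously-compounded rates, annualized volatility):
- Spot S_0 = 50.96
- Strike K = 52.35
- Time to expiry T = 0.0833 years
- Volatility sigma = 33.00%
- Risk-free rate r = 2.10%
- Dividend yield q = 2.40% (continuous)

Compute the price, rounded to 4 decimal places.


Answer: Price = 1.3372

Derivation:
d1 = (ln(S/K) + (r - q + 0.5*sigma^2) * T) / (sigma * sqrt(T)) = -0.23754990
d2 = d1 - sigma * sqrt(T) = -0.33279364
exp(-rT) = 0.99825223; exp(-qT) = 0.99800280
C = S_0 * exp(-qT) * N(d1) - K * exp(-rT) * N(d2)
N(d1) = 0.40611511; N(d2) = 0.36964503
C = 50.9600 * 0.99800280 * 0.40611511 - 52.3500 * 0.99825223 * 0.36964503 = 1.3372


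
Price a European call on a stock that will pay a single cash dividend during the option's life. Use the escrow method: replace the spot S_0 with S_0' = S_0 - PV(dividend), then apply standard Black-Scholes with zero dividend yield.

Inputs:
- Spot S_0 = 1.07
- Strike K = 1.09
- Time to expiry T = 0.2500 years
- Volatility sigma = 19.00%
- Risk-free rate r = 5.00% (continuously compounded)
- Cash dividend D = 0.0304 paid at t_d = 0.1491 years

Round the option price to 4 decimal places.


Answer: Price = 0.0244

Derivation:
PV(D) = D * exp(-r * t_d) = 0.0304 * 0.99257272 = 0.03017421
S_0' = S_0 - PV(D) = 1.0700 - 0.03017421 = 1.03982579
d1 = (ln(S_0'/K) + (r + sigma^2/2)*T) / (sigma*sqrt(T)) = -0.31696850
d2 = d1 - sigma*sqrt(T) = -0.41196850
exp(-rT) = 0.98757780
N(d1) = 0.37563375; N(d2) = 0.34018126
C = S_0' * N(d1) - K * exp(-rT) * N(d2) = 1.03982579 * 0.37563375 - 1.0900 * 0.98757780 * 0.34018126 = 0.0244


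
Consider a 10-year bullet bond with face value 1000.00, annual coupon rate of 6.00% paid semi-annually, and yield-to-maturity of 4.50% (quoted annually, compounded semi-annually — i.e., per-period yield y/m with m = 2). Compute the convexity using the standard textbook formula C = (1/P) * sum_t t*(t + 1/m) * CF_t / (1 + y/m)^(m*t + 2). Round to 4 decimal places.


Coupon per period c = face * coupon_rate / m = 30.000000
Periods per year m = 2; per-period yield y/m = 0.022500
Number of cashflows N = 20
Cashflows (t years, CF_t, discount factor 1/(1+y/m)^(m*t), PV):
  t = 0.5000: CF_t = 30.000000, DF = 0.977995, PV = 29.339853
  t = 1.0000: CF_t = 30.000000, DF = 0.956474, PV = 28.694233
  t = 1.5000: CF_t = 30.000000, DF = 0.935427, PV = 28.062820
  t = 2.0000: CF_t = 30.000000, DF = 0.914843, PV = 27.445300
  t = 2.5000: CF_t = 30.000000, DF = 0.894712, PV = 26.841370
  t = 3.0000: CF_t = 30.000000, DF = 0.875024, PV = 26.250728
  t = 3.5000: CF_t = 30.000000, DF = 0.855769, PV = 25.673084
  t = 4.0000: CF_t = 30.000000, DF = 0.836938, PV = 25.108150
  t = 4.5000: CF_t = 30.000000, DF = 0.818522, PV = 24.555648
  t = 5.0000: CF_t = 30.000000, DF = 0.800510, PV = 24.015304
  t = 5.5000: CF_t = 30.000000, DF = 0.782895, PV = 23.486850
  t = 6.0000: CF_t = 30.000000, DF = 0.765667, PV = 22.970024
  t = 6.5000: CF_t = 30.000000, DF = 0.748819, PV = 22.464571
  t = 7.0000: CF_t = 30.000000, DF = 0.732341, PV = 21.970241
  t = 7.5000: CF_t = 30.000000, DF = 0.716226, PV = 21.486788
  t = 8.0000: CF_t = 30.000000, DF = 0.700466, PV = 21.013974
  t = 8.5000: CF_t = 30.000000, DF = 0.685052, PV = 20.551564
  t = 9.0000: CF_t = 30.000000, DF = 0.669978, PV = 20.099329
  t = 9.5000: CF_t = 30.000000, DF = 0.655235, PV = 19.657045
  t = 10.0000: CF_t = 1030.000000, DF = 0.640816, PV = 660.040966
Price P = sum_t PV_t = 1119.727843
Convexity numerator sum_t t*(t + 1/m) * CF_t / (1+y/m)^(m*t + 2):
  t = 0.5000: term = 14.031410
  t = 1.0000: term = 41.167951
  t = 1.5000: term = 80.524109
  t = 2.0000: term = 131.253641
  t = 2.5000: term = 192.548128
  t = 3.0000: term = 263.635579
  t = 3.5000: term = 343.779076
  t = 4.0000: term = 432.275471
  t = 4.5000: term = 528.454121
  t = 5.0000: term = 631.675668
  t = 5.5000: term = 741.330857
  t = 6.0000: term = 856.839400
  t = 6.5000: term = 977.648867
  t = 7.0000: term = 1103.233628
  t = 7.5000: term = 1233.093821
  t = 8.0000: term = 1366.754358
  t = 8.5000: term = 1503.763963
  t = 9.0000: term = 1643.694250
  t = 9.5000: term = 1786.138821
  t = 10.0000: term = 66287.792552
Convexity = (1/P) * sum = 80159.635671 / 1119.727843 = 71.588499

Answer: Convexity = 71.5885


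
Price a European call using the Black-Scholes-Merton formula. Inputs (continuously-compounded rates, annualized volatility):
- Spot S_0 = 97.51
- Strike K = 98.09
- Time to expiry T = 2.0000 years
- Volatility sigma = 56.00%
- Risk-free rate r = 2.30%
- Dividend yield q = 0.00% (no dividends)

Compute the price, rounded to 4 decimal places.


d1 = (ln(S/K) + (r - q + 0.5*sigma^2) * T) / (sigma * sqrt(T)) = 0.44657520
d2 = d1 - sigma * sqrt(T) = -0.34538440
exp(-rT) = 0.95504196; exp(-qT) = 1.00000000
C = S_0 * exp(-qT) * N(d1) - K * exp(-rT) * N(d2)
N(d1) = 0.67240910; N(d2) = 0.36490270
C = 97.5100 * 1.00000000 * 0.67240910 - 98.0900 * 0.95504196 * 0.36490270 = 31.3825

Answer: Price = 31.3825


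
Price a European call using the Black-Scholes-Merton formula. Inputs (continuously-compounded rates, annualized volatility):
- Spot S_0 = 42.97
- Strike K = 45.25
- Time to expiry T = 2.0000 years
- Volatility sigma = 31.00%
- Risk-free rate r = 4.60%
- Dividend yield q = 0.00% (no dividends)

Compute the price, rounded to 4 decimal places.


d1 = (ln(S/K) + (r - q + 0.5*sigma^2) * T) / (sigma * sqrt(T)) = 0.31112591
d2 = d1 - sigma * sqrt(T) = -0.12728030
exp(-rT) = 0.91210515; exp(-qT) = 1.00000000
C = S_0 * exp(-qT) * N(d1) - K * exp(-rT) * N(d2)
N(d1) = 0.62214755; N(d2) = 0.44935928
C = 42.9700 * 1.00000000 * 0.62214755 - 45.2500 * 0.91210515 * 0.44935928 = 8.1874

Answer: Price = 8.1874


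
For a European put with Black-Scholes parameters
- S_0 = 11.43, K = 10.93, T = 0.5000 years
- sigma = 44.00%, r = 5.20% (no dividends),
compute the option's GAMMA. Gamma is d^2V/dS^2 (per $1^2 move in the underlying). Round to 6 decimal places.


d1 = 0.3828988865; d2 = 0.0717719027
phi(d1) = 0.3707436922; exp(-qT) = 1.0000000000; exp(-rT) = 0.9743350896
Gamma = exp(-qT) * phi(d1) / (S * sigma * sqrt(T)) = 1.0000000000 * 0.3707436922 / (11.4300 * 0.4400 * 0.7071067812) = 0.104253

Answer: Gamma = 0.104253


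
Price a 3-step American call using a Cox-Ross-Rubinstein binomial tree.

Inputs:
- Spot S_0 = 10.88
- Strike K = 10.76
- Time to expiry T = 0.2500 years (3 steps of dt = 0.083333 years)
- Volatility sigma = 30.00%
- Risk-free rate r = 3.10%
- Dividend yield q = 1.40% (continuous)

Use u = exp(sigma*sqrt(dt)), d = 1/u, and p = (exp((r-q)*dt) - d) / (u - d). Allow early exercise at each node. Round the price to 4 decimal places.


Answer: Price = V(0,0) = 0.7821

Derivation:
dt = T/N = 0.083333
u = exp(sigma*sqrt(dt)) = 1.090463; d = 1/u = 0.917042
p = (exp((r-q)*dt) - d) / (u - d) = 0.486538
Discount per step: exp(-r*dt) = 0.997420
Stock lattice S(k, i) with i counting down-moves:
  k=0: S(0,0) = 10.8800
  k=1: S(1,0) = 11.8642; S(1,1) = 9.9774
  k=2: S(2,0) = 12.9375; S(2,1) = 10.8800; S(2,2) = 9.1497
  k=3: S(3,0) = 14.1079; S(3,1) = 11.8642; S(3,2) = 9.9774; S(3,3) = 8.3907
Terminal payoffs V(N, i) = max(S_T - K, 0):
  V(3,0) = 3.347885; V(3,1) = 1.104239; V(3,2) = 0.000000; V(3,3) = 0.000000
Backward induction: V(k, i) = exp(-r*dt) * [p * V(k+1, i) + (1-p) * V(k+1, i+1)]; then take max(V_cont, immediate exercise) for American.
  V(2,0) = exp(-r*dt) * [p*3.347885 + (1-p)*1.104239] = 2.190192; exercise = 2.177516; V(2,0) = max -> 2.190192
  V(2,1) = exp(-r*dt) * [p*1.104239 + (1-p)*0.000000] = 0.535868; exercise = 0.120000; V(2,1) = max -> 0.535868
  V(2,2) = exp(-r*dt) * [p*0.000000 + (1-p)*0.000000] = 0.000000; exercise = 0.000000; V(2,2) = max -> 0.000000
  V(1,0) = exp(-r*dt) * [p*2.190192 + (1-p)*0.535868] = 1.337300; exercise = 1.104239; V(1,0) = max -> 1.337300
  V(1,1) = exp(-r*dt) * [p*0.535868 + (1-p)*0.000000] = 0.260047; exercise = 0.000000; V(1,1) = max -> 0.260047
  V(0,0) = exp(-r*dt) * [p*1.337300 + (1-p)*0.260047] = 0.782148; exercise = 0.120000; V(0,0) = max -> 0.782148


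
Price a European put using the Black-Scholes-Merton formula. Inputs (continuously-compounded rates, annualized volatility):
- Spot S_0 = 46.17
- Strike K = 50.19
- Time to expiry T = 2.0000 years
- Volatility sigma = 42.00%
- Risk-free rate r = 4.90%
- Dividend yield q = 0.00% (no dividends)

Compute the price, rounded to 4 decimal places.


Answer: Price = 10.3745

Derivation:
d1 = (ln(S/K) + (r - q + 0.5*sigma^2) * T) / (sigma * sqrt(T)) = 0.32142117
d2 = d1 - sigma * sqrt(T) = -0.27254853
exp(-rT) = 0.90664890; exp(-qT) = 1.00000000
P = K * exp(-rT) * N(-d2) - S_0 * exp(-qT) * N(-d1)
N(-d1) = 0.37394562; N(-d2) = 0.60739986
P = 50.1900 * 0.90664890 * 0.60739986 - 46.1700 * 1.00000000 * 0.37394562 = 10.3745


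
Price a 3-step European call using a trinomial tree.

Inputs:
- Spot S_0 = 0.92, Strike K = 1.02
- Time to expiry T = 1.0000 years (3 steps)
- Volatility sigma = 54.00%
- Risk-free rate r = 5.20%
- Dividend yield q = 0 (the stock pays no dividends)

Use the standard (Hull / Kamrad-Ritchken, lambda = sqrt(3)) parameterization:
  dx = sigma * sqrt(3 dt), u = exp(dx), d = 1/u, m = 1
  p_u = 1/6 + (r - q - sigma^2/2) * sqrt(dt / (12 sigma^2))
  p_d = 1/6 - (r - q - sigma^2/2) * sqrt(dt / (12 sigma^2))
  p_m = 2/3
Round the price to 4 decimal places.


Answer: Price = V(0,0) = 0.1731

Derivation:
dt = T/N = 0.333333; dx = sigma*sqrt(3*dt) = 0.540000
u = exp(dx) = 1.716007; d = 1/u = 0.582748
p_u = 0.137716, p_m = 0.666667, p_d = 0.195617
Discount per step: exp(-r*dt) = 0.982816
Stock lattice S(k, j) with j the centered position index:
  k=0: S(0,+0) = 0.9200
  k=1: S(1,-1) = 0.5361; S(1,+0) = 0.9200; S(1,+1) = 1.5787
  k=2: S(2,-2) = 0.3124; S(2,-1) = 0.5361; S(2,+0) = 0.9200; S(2,+1) = 1.5787; S(2,+2) = 2.7091
  k=3: S(3,-3) = 0.1821; S(3,-2) = 0.3124; S(3,-1) = 0.5361; S(3,+0) = 0.9200; S(3,+1) = 1.5787; S(3,+2) = 2.7091; S(3,+3) = 4.6488
Terminal payoffs V(N, j) = max(S_T - K, 0):
  V(3,-3) = 0.000000; V(3,-2) = 0.000000; V(3,-1) = 0.000000; V(3,+0) = 0.000000; V(3,+1) = 0.558726; V(3,+2) = 1.689105; V(3,+3) = 3.628843
Backward induction: V(k, j) = exp(-r*dt) * [p_u * V(k+1, j+1) + p_m * V(k+1, j) + p_d * V(k+1, j-1)]
  V(2,-2) = exp(-r*dt) * [p_u*0.000000 + p_m*0.000000 + p_d*0.000000] = 0.000000
  V(2,-1) = exp(-r*dt) * [p_u*0.000000 + p_m*0.000000 + p_d*0.000000] = 0.000000
  V(2,+0) = exp(-r*dt) * [p_u*0.558726 + p_m*0.000000 + p_d*0.000000] = 0.075623
  V(2,+1) = exp(-r*dt) * [p_u*1.689105 + p_m*0.558726 + p_d*0.000000] = 0.594703
  V(2,+2) = exp(-r*dt) * [p_u*3.628843 + p_m*1.689105 + p_d*0.558726] = 1.705300
  V(1,-1) = exp(-r*dt) * [p_u*0.075623 + p_m*0.000000 + p_d*0.000000] = 0.010236
  V(1,+0) = exp(-r*dt) * [p_u*0.594703 + p_m*0.075623 + p_d*0.000000] = 0.130042
  V(1,+1) = exp(-r*dt) * [p_u*1.705300 + p_m*0.594703 + p_d*0.075623] = 0.635006
  V(0,+0) = exp(-r*dt) * [p_u*0.635006 + p_m*0.130042 + p_d*0.010236] = 0.173121


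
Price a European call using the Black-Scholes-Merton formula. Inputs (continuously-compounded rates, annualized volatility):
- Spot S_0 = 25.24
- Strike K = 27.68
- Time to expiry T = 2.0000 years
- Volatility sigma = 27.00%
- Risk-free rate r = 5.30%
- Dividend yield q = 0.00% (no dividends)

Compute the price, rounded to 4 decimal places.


Answer: Price = 3.9700

Derivation:
d1 = (ln(S/K) + (r - q + 0.5*sigma^2) * T) / (sigma * sqrt(T)) = 0.22685009
d2 = d1 - sigma * sqrt(T) = -0.15498757
exp(-rT) = 0.89942465; exp(-qT) = 1.00000000
C = S_0 * exp(-qT) * N(d1) - K * exp(-rT) * N(d2)
N(d1) = 0.58972984; N(d2) = 0.43841556
C = 25.2400 * 1.00000000 * 0.58972984 - 27.6800 * 0.89942465 * 0.43841556 = 3.9700


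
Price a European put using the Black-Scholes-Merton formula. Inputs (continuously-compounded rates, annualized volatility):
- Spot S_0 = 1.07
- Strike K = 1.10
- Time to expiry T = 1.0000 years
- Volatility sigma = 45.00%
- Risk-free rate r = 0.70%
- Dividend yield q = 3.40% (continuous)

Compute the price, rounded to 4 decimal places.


Answer: Price = 0.2197

Derivation:
d1 = (ln(S/K) + (r - q + 0.5*sigma^2) * T) / (sigma * sqrt(T)) = 0.10355215
d2 = d1 - sigma * sqrt(T) = -0.34644785
exp(-rT) = 0.99302444; exp(-qT) = 0.96657150
P = K * exp(-rT) * N(-d2) - S_0 * exp(-qT) * N(-d1)
N(-d1) = 0.45876238; N(-d2) = 0.63549691
P = 1.1000 * 0.99302444 * 0.63549691 - 1.0700 * 0.96657150 * 0.45876238 = 0.2197


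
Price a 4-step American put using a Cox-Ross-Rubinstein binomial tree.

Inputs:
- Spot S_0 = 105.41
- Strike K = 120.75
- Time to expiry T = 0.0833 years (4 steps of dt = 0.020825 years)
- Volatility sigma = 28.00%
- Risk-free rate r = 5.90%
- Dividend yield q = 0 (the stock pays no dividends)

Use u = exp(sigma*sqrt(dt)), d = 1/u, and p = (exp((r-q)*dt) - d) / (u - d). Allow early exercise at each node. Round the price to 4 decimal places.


dt = T/N = 0.020825
u = exp(sigma*sqrt(dt)) = 1.041234; d = 1/u = 0.960399
p = (exp((r-q)*dt) - d) / (u - d) = 0.505109
Discount per step: exp(-r*dt) = 0.998772
Stock lattice S(k, i) with i counting down-moves:
  k=0: S(0,0) = 105.4100
  k=1: S(1,0) = 109.7565; S(1,1) = 101.2357
  k=2: S(2,0) = 114.2821; S(2,1) = 105.4100; S(2,2) = 97.2266
  k=3: S(3,0) = 118.9944; S(3,1) = 109.7565; S(3,2) = 101.2357; S(3,3) = 93.3764
  k=4: S(4,0) = 123.9010; S(4,1) = 114.2821; S(4,2) = 105.4100; S(4,3) = 97.2266; S(4,4) = 89.6786
Terminal payoffs V(N, i) = max(K - S_T, 0):
  V(4,0) = 0.000000; V(4,1) = 6.467851; V(4,2) = 15.340000; V(4,3) = 23.523371; V(4,4) = 31.071436
Backward induction: V(k, i) = exp(-r*dt) * [p * V(k+1, i) + (1-p) * V(k+1, i+1)]; then take max(V_cont, immediate exercise) for American.
  V(3,0) = exp(-r*dt) * [p*0.000000 + (1-p)*6.467851] = 3.196952; exercise = 1.755555; V(3,0) = max -> 3.196952
  V(3,1) = exp(-r*dt) * [p*6.467851 + (1-p)*15.340000] = 10.845265; exercise = 10.993536; V(3,1) = max -> 10.993536
  V(3,2) = exp(-r*dt) * [p*15.340000 + (1-p)*23.523371] = 19.366068; exercise = 19.514339; V(3,2) = max -> 19.514339
  V(3,3) = exp(-r*dt) * [p*23.523371 + (1-p)*31.071436] = 27.225369; exercise = 27.373641; V(3,3) = max -> 27.373641
  V(2,0) = exp(-r*dt) * [p*3.196952 + (1-p)*10.993536] = 7.046748; exercise = 6.467851; V(2,0) = max -> 7.046748
  V(2,1) = exp(-r*dt) * [p*10.993536 + (1-p)*19.514339] = 15.191729; exercise = 15.340000; V(2,1) = max -> 15.340000
  V(2,2) = exp(-r*dt) * [p*19.514339 + (1-p)*27.373641] = 23.375099; exercise = 23.523371; V(2,2) = max -> 23.523371
  V(1,0) = exp(-r*dt) * [p*7.046748 + (1-p)*15.340000] = 11.137312; exercise = 10.993536; V(1,0) = max -> 11.137312
  V(1,1) = exp(-r*dt) * [p*15.340000 + (1-p)*23.523371] = 19.366068; exercise = 19.514339; V(1,1) = max -> 19.514339
  V(0,0) = exp(-r*dt) * [p*11.137312 + (1-p)*19.514339] = 15.264262; exercise = 15.340000; V(0,0) = max -> 15.340000

Answer: Price = V(0,0) = 15.3400


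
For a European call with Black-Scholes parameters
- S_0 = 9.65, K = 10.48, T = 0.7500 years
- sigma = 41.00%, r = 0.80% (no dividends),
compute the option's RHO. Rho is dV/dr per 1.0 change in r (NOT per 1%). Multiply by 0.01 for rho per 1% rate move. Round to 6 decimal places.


Answer: Rho = 2.712307

Derivation:
d1 = -0.0379453285; d2 = -0.3930157440
phi(d1) = 0.3986551756; exp(-qT) = 1.0000000000; exp(-rT) = 0.9940179641
N(d2) = 0.3471539265
Rho = K*T*exp(-rT)*N(d2) = 10.4800 * 0.7500 * 0.9940179641 * 0.3471539265 = 2.712307


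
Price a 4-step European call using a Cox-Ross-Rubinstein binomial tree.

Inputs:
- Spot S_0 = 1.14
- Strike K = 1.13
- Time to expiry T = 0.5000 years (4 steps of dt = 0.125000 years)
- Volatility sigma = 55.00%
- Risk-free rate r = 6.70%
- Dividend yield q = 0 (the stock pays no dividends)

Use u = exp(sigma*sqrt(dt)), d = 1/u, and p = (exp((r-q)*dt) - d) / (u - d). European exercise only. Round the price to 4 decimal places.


Answer: Price = V(0,0) = 0.1881

Derivation:
dt = T/N = 0.125000
u = exp(sigma*sqrt(dt)) = 1.214648; d = 1/u = 0.823284
p = (exp((r-q)*dt) - d) / (u - d) = 0.473028
Discount per step: exp(-r*dt) = 0.991660
Stock lattice S(k, i) with i counting down-moves:
  k=0: S(0,0) = 1.1400
  k=1: S(1,0) = 1.3847; S(1,1) = 0.9385
  k=2: S(2,0) = 1.6819; S(2,1) = 1.1400; S(2,2) = 0.7727
  k=3: S(3,0) = 2.0429; S(3,1) = 1.3847; S(3,2) = 0.9385; S(3,3) = 0.6361
  k=4: S(4,0) = 2.4815; S(4,1) = 1.6819; S(4,2) = 1.1400; S(4,3) = 0.7727; S(4,4) = 0.5237
Terminal payoffs V(N, i) = max(S_T - K, 0):
  V(4,0) = 1.351457; V(4,1) = 0.551922; V(4,2) = 0.010000; V(4,3) = 0.000000; V(4,4) = 0.000000
Backward induction: V(k, i) = exp(-r*dt) * [p * V(k+1, i) + (1-p) * V(k+1, i+1)].
  V(3,0) = exp(-r*dt) * [p*1.351457 + (1-p)*0.551922] = 0.922367
  V(3,1) = exp(-r*dt) * [p*0.551922 + (1-p)*0.010000] = 0.264123
  V(3,2) = exp(-r*dt) * [p*0.010000 + (1-p)*0.000000] = 0.004691
  V(3,3) = exp(-r*dt) * [p*0.000000 + (1-p)*0.000000] = 0.000000
  V(2,0) = exp(-r*dt) * [p*0.922367 + (1-p)*0.264123] = 0.570692
  V(2,1) = exp(-r*dt) * [p*0.264123 + (1-p)*0.004691] = 0.126347
  V(2,2) = exp(-r*dt) * [p*0.004691 + (1-p)*0.000000] = 0.002200
  V(1,0) = exp(-r*dt) * [p*0.570692 + (1-p)*0.126347] = 0.333728
  V(1,1) = exp(-r*dt) * [p*0.126347 + (1-p)*0.002200] = 0.060417
  V(0,0) = exp(-r*dt) * [p*0.333728 + (1-p)*0.060417] = 0.188119
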